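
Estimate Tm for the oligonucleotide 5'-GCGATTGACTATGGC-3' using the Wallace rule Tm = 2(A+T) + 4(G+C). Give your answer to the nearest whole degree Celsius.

Base counts: A=3, T=4, G=5, C=3 (length 15).
Tm = 2·(3+4) + 4·(5+3) = 2·7 + 4·8 = 14 + 32 = 46°C.

46°C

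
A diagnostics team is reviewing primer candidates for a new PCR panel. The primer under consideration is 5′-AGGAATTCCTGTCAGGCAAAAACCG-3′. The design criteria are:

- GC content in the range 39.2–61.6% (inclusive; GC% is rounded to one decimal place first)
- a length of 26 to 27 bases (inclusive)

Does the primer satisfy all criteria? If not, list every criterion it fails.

Fails: length.

Base counts: A=9, T=4, G=6, C=6 (length 25).
GC content: GC 12/25 = 48.0% ✓
length: length 25, outside 26–27 ✗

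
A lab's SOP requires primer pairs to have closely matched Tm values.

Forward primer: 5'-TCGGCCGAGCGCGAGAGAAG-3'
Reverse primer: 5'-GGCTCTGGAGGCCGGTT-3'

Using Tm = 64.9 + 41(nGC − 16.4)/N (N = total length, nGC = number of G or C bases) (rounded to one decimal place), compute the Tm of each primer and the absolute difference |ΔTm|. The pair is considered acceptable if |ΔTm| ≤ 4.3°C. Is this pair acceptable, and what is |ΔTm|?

Forward: G+C = 14, N = 20 → Tm = 64.9 + 41·(14 − 16.4)/20 = 60.0°C.
Reverse: G+C = 12, N = 17 → Tm = 64.9 + 41·(12 − 16.4)/17 = 54.3°C.
|ΔTm| = |60.0 − 54.3| = 5.7°C, > 4.3°C.

|ΔTm| = 5.7°C; the pair is not acceptable.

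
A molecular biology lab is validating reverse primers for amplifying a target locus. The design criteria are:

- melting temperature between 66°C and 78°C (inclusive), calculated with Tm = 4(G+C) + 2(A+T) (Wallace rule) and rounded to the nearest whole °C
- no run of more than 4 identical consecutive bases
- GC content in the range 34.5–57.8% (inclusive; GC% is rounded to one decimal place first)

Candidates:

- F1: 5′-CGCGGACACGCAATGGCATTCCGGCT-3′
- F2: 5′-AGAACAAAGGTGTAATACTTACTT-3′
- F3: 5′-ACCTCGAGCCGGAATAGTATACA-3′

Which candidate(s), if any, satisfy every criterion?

F1 (26 nt, A=5 T=4 G=8 C=9): Tm = 2·9 + 4·17 = 86°C, outside 66–78°C ✗; longest run = 2 ✓; GC 17/26 = 65.4%, outside 34.5–57.8% ✗ — fails.
F2 (24 nt, A=10 T=7 G=4 C=3): Tm = 2·17 + 4·7 = 62°C, outside 66–78°C ✗; longest run = 3 ✓; GC 7/24 = 29.2%, outside 34.5–57.8% ✗ — fails.
F3 (23 nt, A=8 T=4 G=5 C=6): Tm = 2·12 + 4·11 = 68°C ✓; longest run = 2 ✓; GC 11/23 = 47.8% ✓ — passes.

F3 only.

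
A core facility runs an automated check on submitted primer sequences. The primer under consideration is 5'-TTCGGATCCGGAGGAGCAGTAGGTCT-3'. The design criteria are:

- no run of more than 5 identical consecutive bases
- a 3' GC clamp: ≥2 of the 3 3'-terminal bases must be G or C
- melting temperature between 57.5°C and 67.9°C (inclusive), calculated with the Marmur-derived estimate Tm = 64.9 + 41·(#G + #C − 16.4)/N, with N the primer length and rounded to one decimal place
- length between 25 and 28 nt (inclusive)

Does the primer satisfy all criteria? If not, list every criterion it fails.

Fails: GC clamp.

Base counts: A=5, T=6, G=10, C=5 (length 26).
homopolymer run: longest run = 2 ✓
GC clamp: 3' end TCT has 1 G/C, need ≥2 ✗
Tm: Tm = 64.9 + 41·(15 − 16.4)/26 = 62.7°C ✓
length: length 26 ✓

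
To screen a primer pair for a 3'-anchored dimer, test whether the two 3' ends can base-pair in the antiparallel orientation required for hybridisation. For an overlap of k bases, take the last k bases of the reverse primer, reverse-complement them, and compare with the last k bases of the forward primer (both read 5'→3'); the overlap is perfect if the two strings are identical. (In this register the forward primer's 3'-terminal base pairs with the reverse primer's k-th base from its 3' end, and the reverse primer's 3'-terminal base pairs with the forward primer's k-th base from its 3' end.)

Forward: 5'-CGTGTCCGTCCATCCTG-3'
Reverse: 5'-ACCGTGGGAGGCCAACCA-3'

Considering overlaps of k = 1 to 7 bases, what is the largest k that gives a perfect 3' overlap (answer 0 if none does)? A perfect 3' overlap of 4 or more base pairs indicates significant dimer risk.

Longest perfect overlap: 2 complementary base pairs; below the dimer-risk threshold (threshold 4).

Last 7 bases (5'→3') — forward …CATCCTG, reverse …CCAACCA.
Reverse complement of the reverse primer's last 7 bases: TGGTTGG; its first k bases are the reverse complement of the reverse primer's last k bases, so a perfect k-base overlap needs the forward primer's last k bases to equal them.
Comparing (forward last k vs required): k=1: G vs T ✗; k=2: TG vs TG ✓; k=3: CTG vs TGG ✗; k=4: CCTG vs TGGT ✗; k=5: TCCTG vs TGGTT ✗; k=6: ATCCTG vs TGGTTG ✗; k=7: CATCCTG vs TGGTTGG ✗.
Only k = 2 is perfect, so the longest perfect 3' overlap is 2.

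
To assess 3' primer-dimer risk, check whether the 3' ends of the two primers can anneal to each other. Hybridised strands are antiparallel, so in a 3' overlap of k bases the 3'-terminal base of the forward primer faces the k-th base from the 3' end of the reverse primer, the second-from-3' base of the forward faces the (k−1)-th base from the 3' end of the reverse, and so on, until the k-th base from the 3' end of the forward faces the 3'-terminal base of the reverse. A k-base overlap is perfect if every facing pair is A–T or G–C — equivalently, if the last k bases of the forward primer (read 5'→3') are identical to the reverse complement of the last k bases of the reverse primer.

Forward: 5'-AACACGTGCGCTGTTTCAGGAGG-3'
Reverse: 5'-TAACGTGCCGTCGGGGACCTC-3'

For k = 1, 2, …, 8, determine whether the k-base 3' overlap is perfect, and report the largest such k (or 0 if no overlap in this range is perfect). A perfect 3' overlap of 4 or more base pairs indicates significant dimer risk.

Last 8 bases (5'→3') — forward …TCAGGAGG, reverse …GGGACCTC.
Reverse complement of the reverse primer's last 8 bases: GAGGTCCC; its first k bases are the reverse complement of the reverse primer's last k bases, so a perfect k-base overlap needs the forward primer's last k bases to equal them.
Comparing (forward last k vs required): k=1: G vs G ✓; k=2: GG vs GA ✗; k=3: AGG vs GAG ✗; k=4: GAGG vs GAGG ✓; k=5: GGAGG vs GAGGT ✗; k=6: AGGAGG vs GAGGTC ✗; k=7: CAGGAGG vs GAGGTCC ✗; k=8: TCAGGAGG vs GAGGTCCC ✗.
Perfect overlaps at k = 1, 4; the largest is 4.

Longest perfect overlap: 4 complementary base pairs; significant dimer risk (threshold 4).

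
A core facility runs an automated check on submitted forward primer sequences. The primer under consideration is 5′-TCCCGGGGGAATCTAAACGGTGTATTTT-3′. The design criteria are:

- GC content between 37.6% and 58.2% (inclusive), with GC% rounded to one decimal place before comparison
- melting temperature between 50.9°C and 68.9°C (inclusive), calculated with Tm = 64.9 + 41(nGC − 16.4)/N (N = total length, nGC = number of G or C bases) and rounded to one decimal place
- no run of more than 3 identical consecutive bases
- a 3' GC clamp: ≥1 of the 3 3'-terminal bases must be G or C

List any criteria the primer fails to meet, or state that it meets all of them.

Fails: homopolymer run, GC clamp.

Base counts: A=6, T=9, G=8, C=5 (length 28).
GC content: GC 13/28 = 46.4% ✓
Tm: Tm = 64.9 + 41·(13 − 16.4)/28 = 59.9°C ✓
homopolymer run: longest run = 5, exceeds 3 ✗
GC clamp: 3' end TTT has 0 G/C, need ≥1 ✗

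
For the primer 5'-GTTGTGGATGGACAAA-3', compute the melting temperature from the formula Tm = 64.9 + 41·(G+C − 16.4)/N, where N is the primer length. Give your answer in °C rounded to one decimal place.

Base counts: A=5, T=4, G=6, C=1; G+C = 7, N = 16.
Tm = 64.9 + 41·(7 − 16.4)/16 = 64.9 + -385.40/16 = 40.8°C.

40.8°C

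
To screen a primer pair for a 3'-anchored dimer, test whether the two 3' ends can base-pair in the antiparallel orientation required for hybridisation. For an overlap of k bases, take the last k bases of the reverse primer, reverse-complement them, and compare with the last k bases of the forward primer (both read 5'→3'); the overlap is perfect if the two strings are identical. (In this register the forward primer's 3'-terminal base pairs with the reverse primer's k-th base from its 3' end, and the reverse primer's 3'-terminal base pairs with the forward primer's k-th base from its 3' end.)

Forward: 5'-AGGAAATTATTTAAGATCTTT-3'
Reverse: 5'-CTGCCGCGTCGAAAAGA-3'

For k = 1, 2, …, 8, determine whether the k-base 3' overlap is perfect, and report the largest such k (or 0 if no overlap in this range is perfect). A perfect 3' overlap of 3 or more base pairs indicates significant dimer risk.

Last 8 bases (5'→3') — forward …AGATCTTT, reverse …CGAAAAGA.
Reverse complement of the reverse primer's last 8 bases: TCTTTTCG; its first k bases are the reverse complement of the reverse primer's last k bases, so a perfect k-base overlap needs the forward primer's last k bases to equal them.
Comparing (forward last k vs required): k=1: T vs T ✓; k=2: TT vs TC ✗; k=3: TTT vs TCT ✗; k=4: CTTT vs TCTT ✗; k=5: TCTTT vs TCTTT ✓; k=6: ATCTTT vs TCTTTT ✗; k=7: GATCTTT vs TCTTTTC ✗; k=8: AGATCTTT vs TCTTTTCG ✗.
Perfect overlaps at k = 1, 5; the largest is 5.

Longest perfect overlap: 5 complementary base pairs; significant dimer risk (threshold 3).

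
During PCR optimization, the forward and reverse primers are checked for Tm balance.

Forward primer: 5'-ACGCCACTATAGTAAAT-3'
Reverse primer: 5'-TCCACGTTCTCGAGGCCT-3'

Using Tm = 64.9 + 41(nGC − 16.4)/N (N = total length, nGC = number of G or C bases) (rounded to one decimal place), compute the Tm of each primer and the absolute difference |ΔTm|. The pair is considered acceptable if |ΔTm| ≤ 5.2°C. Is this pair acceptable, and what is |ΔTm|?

Forward: G+C = 6, N = 17 → Tm = 64.9 + 41·(6 − 16.4)/17 = 39.8°C.
Reverse: G+C = 11, N = 18 → Tm = 64.9 + 41·(11 − 16.4)/18 = 52.6°C.
|ΔTm| = |39.8 − 52.6| = 12.8°C, > 5.2°C.

|ΔTm| = 12.8°C; the pair is not acceptable.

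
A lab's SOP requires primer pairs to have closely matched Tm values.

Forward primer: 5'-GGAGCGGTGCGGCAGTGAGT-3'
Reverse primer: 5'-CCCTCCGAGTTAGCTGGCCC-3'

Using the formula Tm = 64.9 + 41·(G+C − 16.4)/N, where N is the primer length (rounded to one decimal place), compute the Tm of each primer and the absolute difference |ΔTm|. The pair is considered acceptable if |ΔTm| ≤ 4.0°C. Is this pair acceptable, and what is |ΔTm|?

|ΔTm| = 0.0°C; the pair is acceptable.

Forward: G+C = 14, N = 20 → Tm = 64.9 + 41·(14 − 16.4)/20 = 60.0°C.
Reverse: G+C = 14, N = 20 → Tm = 64.9 + 41·(14 − 16.4)/20 = 60.0°C.
|ΔTm| = |60.0 − 60.0| = 0.0°C, ≤ 4.0°C.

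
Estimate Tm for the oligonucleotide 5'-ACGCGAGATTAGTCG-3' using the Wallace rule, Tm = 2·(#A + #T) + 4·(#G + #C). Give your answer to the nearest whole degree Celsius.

Base counts: A=4, T=3, G=5, C=3 (length 15).
Tm = 2·(4+3) + 4·(5+3) = 2·7 + 4·8 = 14 + 32 = 46°C.

46°C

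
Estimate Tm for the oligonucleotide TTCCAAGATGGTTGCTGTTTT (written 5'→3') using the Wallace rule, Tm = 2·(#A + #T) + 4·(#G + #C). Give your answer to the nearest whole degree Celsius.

58°C

Base counts: A=3, T=10, G=5, C=3 (length 21).
Tm = 2·(3+10) + 4·(5+3) = 2·13 + 4·8 = 26 + 32 = 58°C.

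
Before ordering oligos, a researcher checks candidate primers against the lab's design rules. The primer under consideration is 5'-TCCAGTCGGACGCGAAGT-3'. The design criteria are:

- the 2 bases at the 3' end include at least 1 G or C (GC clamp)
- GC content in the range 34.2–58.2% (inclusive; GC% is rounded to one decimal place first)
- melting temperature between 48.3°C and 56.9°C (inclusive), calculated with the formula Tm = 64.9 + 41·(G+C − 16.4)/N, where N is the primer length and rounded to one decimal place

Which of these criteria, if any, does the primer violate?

Base counts: A=4, T=3, G=6, C=5 (length 18).
GC clamp: 3' end GT has 1 G/C ✓
GC content: GC 11/18 = 61.1%, outside 34.2–58.2% ✗
Tm: Tm = 64.9 + 41·(11 − 16.4)/18 = 52.6°C ✓

Fails: GC content.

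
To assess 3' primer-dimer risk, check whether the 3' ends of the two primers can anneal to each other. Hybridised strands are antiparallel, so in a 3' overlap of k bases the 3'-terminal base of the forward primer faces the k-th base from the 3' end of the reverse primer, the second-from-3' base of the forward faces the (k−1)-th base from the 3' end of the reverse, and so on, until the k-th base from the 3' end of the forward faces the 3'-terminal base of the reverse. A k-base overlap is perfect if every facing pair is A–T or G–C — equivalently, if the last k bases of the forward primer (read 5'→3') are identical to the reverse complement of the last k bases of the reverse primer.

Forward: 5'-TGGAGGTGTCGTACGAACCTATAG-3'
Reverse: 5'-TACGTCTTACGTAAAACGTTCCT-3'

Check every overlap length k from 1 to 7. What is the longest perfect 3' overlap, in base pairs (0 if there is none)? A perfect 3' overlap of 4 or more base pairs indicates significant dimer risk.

Longest perfect overlap: 2 complementary base pairs; below the dimer-risk threshold (threshold 4).

Last 7 bases (5'→3') — forward …CCTATAG, reverse …CGTTCCT.
Reverse complement of the reverse primer's last 7 bases: AGGAACG; its first k bases are the reverse complement of the reverse primer's last k bases, so a perfect k-base overlap needs the forward primer's last k bases to equal them.
Comparing (forward last k vs required): k=1: G vs A ✗; k=2: AG vs AG ✓; k=3: TAG vs AGG ✗; k=4: ATAG vs AGGA ✗; k=5: TATAG vs AGGAA ✗; k=6: CTATAG vs AGGAAC ✗; k=7: CCTATAG vs AGGAACG ✗.
Only k = 2 is perfect, so the longest perfect 3' overlap is 2.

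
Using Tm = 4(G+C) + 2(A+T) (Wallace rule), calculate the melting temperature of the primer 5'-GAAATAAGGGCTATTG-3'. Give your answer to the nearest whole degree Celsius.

Base counts: A=6, T=4, G=5, C=1 (length 16).
Tm = 2·(6+4) + 4·(5+1) = 2·10 + 4·6 = 20 + 24 = 44°C.

44°C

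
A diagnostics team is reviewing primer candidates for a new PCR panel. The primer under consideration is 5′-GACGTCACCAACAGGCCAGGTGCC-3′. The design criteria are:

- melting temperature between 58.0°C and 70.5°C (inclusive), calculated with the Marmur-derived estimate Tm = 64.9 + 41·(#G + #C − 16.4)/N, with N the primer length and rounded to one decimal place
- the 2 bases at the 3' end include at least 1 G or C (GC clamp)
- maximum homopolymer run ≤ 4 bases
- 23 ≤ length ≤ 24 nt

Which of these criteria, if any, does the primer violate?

Meets all criteria.

Base counts: A=6, T=2, G=7, C=9 (length 24).
Tm: Tm = 64.9 + 41·(16 − 16.4)/24 = 64.2°C ✓
GC clamp: 3' end CC has 2 G/C ✓
homopolymer run: longest run = 2 ✓
length: length 24 ✓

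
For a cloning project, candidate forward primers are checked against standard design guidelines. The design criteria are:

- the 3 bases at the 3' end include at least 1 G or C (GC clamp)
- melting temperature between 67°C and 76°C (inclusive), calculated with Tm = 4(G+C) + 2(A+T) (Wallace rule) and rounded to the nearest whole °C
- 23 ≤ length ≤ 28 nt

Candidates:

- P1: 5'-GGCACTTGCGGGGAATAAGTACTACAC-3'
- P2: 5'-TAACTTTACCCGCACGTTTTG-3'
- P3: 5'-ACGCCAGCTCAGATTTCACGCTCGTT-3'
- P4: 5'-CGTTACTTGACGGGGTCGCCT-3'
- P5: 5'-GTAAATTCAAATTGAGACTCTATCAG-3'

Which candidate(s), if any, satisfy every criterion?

P1 (27 nt, A=8 T=5 G=8 C=6): 3' end CAC has 2 G/C ✓; Tm = 2·13 + 4·14 = 82°C, outside 67–76°C ✗; length 27 ✓ — fails.
P2 (21 nt, A=4 T=8 G=3 C=6): 3' end TTG has 1 G/C ✓; Tm = 2·12 + 4·9 = 60°C, outside 67–76°C ✗; length 21, outside 23–28 ✗ — fails.
P3 (26 nt, A=5 T=7 G=5 C=9): 3' end GTT has 1 G/C ✓; Tm = 2·12 + 4·14 = 80°C, outside 67–76°C ✗; length 26 ✓ — fails.
P4 (21 nt, A=2 T=6 G=7 C=6): 3' end CCT has 2 G/C ✓; Tm = 2·8 + 4·13 = 68°C ✓; length 21, outside 23–28 ✗ — fails.
P5 (26 nt, A=10 T=8 G=4 C=4): 3' end CAG has 2 G/C ✓; Tm = 2·18 + 4·8 = 68°C ✓; length 26 ✓ — passes.

P5 only.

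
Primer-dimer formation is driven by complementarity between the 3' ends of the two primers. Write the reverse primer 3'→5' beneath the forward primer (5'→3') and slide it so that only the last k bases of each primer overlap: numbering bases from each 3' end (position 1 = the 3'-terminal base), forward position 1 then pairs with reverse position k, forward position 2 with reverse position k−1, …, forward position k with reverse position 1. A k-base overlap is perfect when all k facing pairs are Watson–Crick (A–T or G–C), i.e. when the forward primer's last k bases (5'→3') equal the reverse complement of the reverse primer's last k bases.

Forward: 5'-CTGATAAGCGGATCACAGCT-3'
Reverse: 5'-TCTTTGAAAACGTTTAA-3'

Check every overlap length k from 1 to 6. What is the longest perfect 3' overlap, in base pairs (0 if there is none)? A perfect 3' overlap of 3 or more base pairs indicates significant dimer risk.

Longest perfect overlap: 1 complementary base pair; below the dimer-risk threshold (threshold 3).

Last 6 bases (5'→3') — forward …ACAGCT, reverse …GTTTAA.
Reverse complement of the reverse primer's last 6 bases: TTAAAC; its first k bases are the reverse complement of the reverse primer's last k bases, so a perfect k-base overlap needs the forward primer's last k bases to equal them.
Comparing (forward last k vs required): k=1: T vs T ✓; k=2: CT vs TT ✗; k=3: GCT vs TTA ✗; k=4: AGCT vs TTAA ✗; k=5: CAGCT vs TTAAA ✗; k=6: ACAGCT vs TTAAAC ✗.
Only k = 1 is perfect, so the longest perfect 3' overlap is 1.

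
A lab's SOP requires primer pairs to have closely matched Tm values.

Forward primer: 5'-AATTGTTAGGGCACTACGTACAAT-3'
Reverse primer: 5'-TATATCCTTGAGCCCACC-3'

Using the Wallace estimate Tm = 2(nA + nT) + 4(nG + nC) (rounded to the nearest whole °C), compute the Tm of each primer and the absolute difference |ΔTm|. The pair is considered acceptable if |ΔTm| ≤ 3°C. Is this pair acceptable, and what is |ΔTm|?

|ΔTm| = 12°C; the pair is not acceptable.

Forward: A=8 T=7 G=5 C=4 → Tm = 2·15 + 4·9 = 66°C.
Reverse: A=4 T=5 G=2 C=7 → Tm = 2·9 + 4·9 = 54°C.
|ΔTm| = |66 − 54| = 12°C, > 3°C.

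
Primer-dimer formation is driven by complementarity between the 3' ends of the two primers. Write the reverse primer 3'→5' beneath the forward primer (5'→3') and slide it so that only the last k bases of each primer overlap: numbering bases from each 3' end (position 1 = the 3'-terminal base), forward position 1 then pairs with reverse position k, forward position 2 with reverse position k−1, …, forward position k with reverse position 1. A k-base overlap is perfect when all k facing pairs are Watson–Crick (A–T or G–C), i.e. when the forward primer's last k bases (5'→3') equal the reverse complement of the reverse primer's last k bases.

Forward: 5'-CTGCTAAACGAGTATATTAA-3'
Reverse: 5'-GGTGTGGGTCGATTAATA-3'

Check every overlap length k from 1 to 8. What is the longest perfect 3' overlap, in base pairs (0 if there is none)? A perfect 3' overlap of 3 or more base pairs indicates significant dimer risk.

Last 8 bases (5'→3') — forward …TATATTAA, reverse …GATTAATA.
Reverse complement of the reverse primer's last 8 bases: TATTAATC; its first k bases are the reverse complement of the reverse primer's last k bases, so a perfect k-base overlap needs the forward primer's last k bases to equal them.
Comparing (forward last k vs required): k=1: A vs T ✗; k=2: AA vs TA ✗; k=3: TAA vs TAT ✗; k=4: TTAA vs TATT ✗; k=5: ATTAA vs TATTA ✗; k=6: TATTAA vs TATTAA ✓; k=7: ATATTAA vs TATTAAT ✗; k=8: TATATTAA vs TATTAATC ✗.
Only k = 6 is perfect, so the longest perfect 3' overlap is 6.

Longest perfect overlap: 6 complementary base pairs; significant dimer risk (threshold 3).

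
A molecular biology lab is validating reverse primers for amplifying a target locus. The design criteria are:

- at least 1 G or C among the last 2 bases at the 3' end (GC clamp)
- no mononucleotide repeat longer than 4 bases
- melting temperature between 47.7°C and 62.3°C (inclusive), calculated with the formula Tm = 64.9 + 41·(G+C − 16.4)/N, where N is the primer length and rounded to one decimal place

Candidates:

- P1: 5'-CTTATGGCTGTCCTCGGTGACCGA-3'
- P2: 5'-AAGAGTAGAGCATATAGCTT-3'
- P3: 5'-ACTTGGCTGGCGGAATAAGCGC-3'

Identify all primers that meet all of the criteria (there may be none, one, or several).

P1 and P3.

P1 (24 nt, A=3 T=7 G=7 C=7): 3' end GA has 1 G/C ✓; longest run = 2 ✓; Tm = 64.9 + 41·(14 − 16.4)/24 = 60.8°C ✓ — passes.
P2 (20 nt, A=8 T=5 G=5 C=2): 3' end TT has 0 G/C, need ≥1 ✗; longest run = 2 ✓; Tm = 64.9 + 41·(7 − 16.4)/20 = 45.6°C, outside 47.7–62.3°C ✗ — fails.
P3 (22 nt, A=5 T=4 G=8 C=5): 3' end GC has 2 G/C ✓; longest run = 2 ✓; Tm = 64.9 + 41·(13 − 16.4)/22 = 58.6°C ✓ — passes.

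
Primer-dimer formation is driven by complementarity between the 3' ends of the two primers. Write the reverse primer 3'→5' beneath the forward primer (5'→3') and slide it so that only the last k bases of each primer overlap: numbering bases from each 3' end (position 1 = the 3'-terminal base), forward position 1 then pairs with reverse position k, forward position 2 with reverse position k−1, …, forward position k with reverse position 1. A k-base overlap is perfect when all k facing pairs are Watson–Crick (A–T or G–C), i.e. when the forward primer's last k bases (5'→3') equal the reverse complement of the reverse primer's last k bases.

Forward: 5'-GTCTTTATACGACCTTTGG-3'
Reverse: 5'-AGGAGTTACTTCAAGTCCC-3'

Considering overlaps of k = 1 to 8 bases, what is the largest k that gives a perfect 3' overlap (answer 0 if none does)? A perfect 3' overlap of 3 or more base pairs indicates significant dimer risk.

Last 8 bases (5'→3') — forward …ACCTTTGG, reverse …CAAGTCCC.
Reverse complement of the reverse primer's last 8 bases: GGGACTTG; its first k bases are the reverse complement of the reverse primer's last k bases, so a perfect k-base overlap needs the forward primer's last k bases to equal them.
Comparing (forward last k vs required): k=1: G vs G ✓; k=2: GG vs GG ✓; k=3: TGG vs GGG ✗; k=4: TTGG vs GGGA ✗; k=5: TTTGG vs GGGAC ✗; k=6: CTTTGG vs GGGACT ✗; k=7: CCTTTGG vs GGGACTT ✗; k=8: ACCTTTGG vs GGGACTTG ✗.
Perfect overlaps at k = 1, 2; the largest is 2.

Longest perfect overlap: 2 complementary base pairs; below the dimer-risk threshold (threshold 3).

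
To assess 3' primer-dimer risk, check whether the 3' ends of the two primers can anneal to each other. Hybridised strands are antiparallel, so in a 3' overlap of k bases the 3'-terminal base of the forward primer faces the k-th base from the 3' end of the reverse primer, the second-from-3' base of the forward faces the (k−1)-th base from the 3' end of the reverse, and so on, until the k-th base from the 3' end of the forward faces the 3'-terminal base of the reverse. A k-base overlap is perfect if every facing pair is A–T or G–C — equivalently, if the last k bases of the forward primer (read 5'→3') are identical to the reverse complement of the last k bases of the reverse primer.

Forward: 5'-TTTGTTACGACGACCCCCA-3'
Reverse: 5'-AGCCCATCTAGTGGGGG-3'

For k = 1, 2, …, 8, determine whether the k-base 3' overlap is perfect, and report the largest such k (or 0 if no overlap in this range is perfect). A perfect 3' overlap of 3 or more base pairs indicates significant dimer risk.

Last 8 bases (5'→3') — forward …GACCCCCA, reverse …AGTGGGGG.
Reverse complement of the reverse primer's last 8 bases: CCCCCACT; its first k bases are the reverse complement of the reverse primer's last k bases, so a perfect k-base overlap needs the forward primer's last k bases to equal them.
Comparing (forward last k vs required): k=1: A vs C ✗; k=2: CA vs CC ✗; k=3: CCA vs CCC ✗; k=4: CCCA vs CCCC ✗; k=5: CCCCA vs CCCCC ✗; k=6: CCCCCA vs CCCCCA ✓; k=7: ACCCCCA vs CCCCCAC ✗; k=8: GACCCCCA vs CCCCCACT ✗.
Only k = 6 is perfect, so the longest perfect 3' overlap is 6.

Longest perfect overlap: 6 complementary base pairs; significant dimer risk (threshold 3).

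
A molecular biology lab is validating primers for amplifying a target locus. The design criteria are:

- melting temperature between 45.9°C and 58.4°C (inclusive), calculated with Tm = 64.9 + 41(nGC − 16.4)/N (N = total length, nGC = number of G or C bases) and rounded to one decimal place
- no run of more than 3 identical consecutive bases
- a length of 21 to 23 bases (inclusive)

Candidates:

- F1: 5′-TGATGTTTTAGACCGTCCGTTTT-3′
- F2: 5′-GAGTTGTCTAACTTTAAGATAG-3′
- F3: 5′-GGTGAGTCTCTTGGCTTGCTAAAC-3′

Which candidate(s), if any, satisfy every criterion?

F1 (23 nt, A=3 T=11 G=5 C=4): Tm = 64.9 + 41·(9 − 16.4)/23 = 51.7°C ✓; longest run = 4, exceeds 3 ✗; length 23 ✓ — fails.
F2 (22 nt, A=7 T=8 G=5 C=2): Tm = 64.9 + 41·(7 − 16.4)/22 = 47.4°C ✓; longest run = 3 ✓; length 22 ✓ — passes.
F3 (24 nt, A=4 T=8 G=7 C=5): Tm = 64.9 + 41·(12 − 16.4)/24 = 57.4°C ✓; longest run = 3 ✓; length 24, outside 21–23 ✗ — fails.

F2 only.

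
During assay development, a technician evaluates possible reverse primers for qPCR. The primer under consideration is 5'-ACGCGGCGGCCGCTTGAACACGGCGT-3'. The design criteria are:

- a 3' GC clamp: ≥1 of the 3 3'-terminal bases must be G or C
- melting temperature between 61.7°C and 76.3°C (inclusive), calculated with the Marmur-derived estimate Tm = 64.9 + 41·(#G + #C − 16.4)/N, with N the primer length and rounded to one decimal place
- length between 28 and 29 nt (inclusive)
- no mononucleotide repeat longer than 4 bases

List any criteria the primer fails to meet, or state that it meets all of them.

Fails: length.

Base counts: A=4, T=3, G=10, C=9 (length 26).
GC clamp: 3' end CGT has 2 G/C ✓
Tm: Tm = 64.9 + 41·(19 − 16.4)/26 = 69.0°C ✓
length: length 26, outside 28–29 ✗
homopolymer run: longest run = 2 ✓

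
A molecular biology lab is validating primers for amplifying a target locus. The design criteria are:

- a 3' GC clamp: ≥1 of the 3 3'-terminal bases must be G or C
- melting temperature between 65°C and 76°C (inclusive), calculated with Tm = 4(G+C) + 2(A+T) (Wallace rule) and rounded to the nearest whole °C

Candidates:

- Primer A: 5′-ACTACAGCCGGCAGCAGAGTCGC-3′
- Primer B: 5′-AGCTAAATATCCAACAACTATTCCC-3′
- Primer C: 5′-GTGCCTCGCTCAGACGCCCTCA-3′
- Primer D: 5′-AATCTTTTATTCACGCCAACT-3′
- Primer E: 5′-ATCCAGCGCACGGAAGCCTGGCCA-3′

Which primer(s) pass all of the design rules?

Primer A (23 nt, A=6 T=2 G=7 C=8): 3' end CGC has 3 G/C ✓; Tm = 2·8 + 4·15 = 76°C ✓ — passes.
Primer B (25 nt, A=10 T=6 G=1 C=8): 3' end CCC has 3 G/C ✓; Tm = 2·16 + 4·9 = 68°C ✓ — passes.
Primer C (22 nt, A=3 T=4 G=5 C=10): 3' end TCA has 1 G/C ✓; Tm = 2·7 + 4·15 = 74°C ✓ — passes.
Primer D (21 nt, A=6 T=8 G=1 C=6): 3' end ACT has 1 G/C ✓; Tm = 2·14 + 4·7 = 56°C, outside 65–76°C ✗ — fails.
Primer E (24 nt, A=6 T=2 G=7 C=9): 3' end CCA has 2 G/C ✓; Tm = 2·8 + 4·16 = 80°C, outside 65–76°C ✗ — fails.

Primer A, Primer B and Primer C.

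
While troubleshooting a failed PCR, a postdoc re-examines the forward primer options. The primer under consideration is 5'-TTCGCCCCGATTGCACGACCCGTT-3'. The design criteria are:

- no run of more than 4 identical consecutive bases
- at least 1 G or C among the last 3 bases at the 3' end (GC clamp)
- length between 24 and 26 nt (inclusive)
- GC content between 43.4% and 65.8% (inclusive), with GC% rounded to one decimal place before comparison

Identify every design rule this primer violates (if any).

Meets all criteria.

Base counts: A=3, T=6, G=5, C=10 (length 24).
homopolymer run: longest run = 4 ✓
GC clamp: 3' end GTT has 1 G/C ✓
length: length 24 ✓
GC content: GC 15/24 = 62.5% ✓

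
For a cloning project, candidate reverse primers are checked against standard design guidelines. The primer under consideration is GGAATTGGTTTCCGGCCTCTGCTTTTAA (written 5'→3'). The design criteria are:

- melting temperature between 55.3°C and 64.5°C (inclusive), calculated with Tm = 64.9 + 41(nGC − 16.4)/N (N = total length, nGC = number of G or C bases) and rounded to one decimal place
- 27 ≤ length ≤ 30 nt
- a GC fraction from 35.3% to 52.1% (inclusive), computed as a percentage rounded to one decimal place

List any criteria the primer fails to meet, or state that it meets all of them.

Meets all criteria.

Base counts: A=4, T=11, G=7, C=6 (length 28).
Tm: Tm = 64.9 + 41·(13 − 16.4)/28 = 59.9°C ✓
length: length 28 ✓
GC content: GC 13/28 = 46.4% ✓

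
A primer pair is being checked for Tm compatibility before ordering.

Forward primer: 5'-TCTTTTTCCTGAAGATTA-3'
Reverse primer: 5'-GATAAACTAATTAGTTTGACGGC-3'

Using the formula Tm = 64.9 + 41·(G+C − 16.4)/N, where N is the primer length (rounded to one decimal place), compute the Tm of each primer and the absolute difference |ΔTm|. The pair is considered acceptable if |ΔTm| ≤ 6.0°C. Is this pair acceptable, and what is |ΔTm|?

|ΔTm| = 11.0°C; the pair is not acceptable.

Forward: G+C = 5, N = 18 → Tm = 64.9 + 41·(5 − 16.4)/18 = 38.9°C.
Reverse: G+C = 8, N = 23 → Tm = 64.9 + 41·(8 − 16.4)/23 = 49.9°C.
|ΔTm| = |38.9 − 49.9| = 11.0°C, > 6.0°C.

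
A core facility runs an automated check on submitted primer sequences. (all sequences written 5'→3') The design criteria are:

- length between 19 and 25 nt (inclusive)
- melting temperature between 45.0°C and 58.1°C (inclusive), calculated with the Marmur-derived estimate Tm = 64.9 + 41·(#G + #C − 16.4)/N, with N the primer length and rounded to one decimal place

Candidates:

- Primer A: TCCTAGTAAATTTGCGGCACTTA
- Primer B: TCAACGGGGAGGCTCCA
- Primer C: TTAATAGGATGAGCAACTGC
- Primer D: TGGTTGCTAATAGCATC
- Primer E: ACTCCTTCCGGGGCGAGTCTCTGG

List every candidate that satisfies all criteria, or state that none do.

Primer A (23 nt, A=6 T=8 G=4 C=5): length 23 ✓; Tm = 64.9 + 41·(9 − 16.4)/23 = 51.7°C ✓ — passes.
Primer B (17 nt, A=4 T=2 G=6 C=5): length 17, outside 19–25 ✗; Tm = 64.9 + 41·(11 − 16.4)/17 = 51.9°C ✓ — fails.
Primer C (20 nt, A=7 T=5 G=5 C=3): length 20 ✓; Tm = 64.9 + 41·(8 − 16.4)/20 = 47.7°C ✓ — passes.
Primer D (17 nt, A=4 T=6 G=4 C=3): length 17, outside 19–25 ✗; Tm = 64.9 + 41·(7 − 16.4)/17 = 42.2°C, outside 45.0–58.1°C ✗ — fails.
Primer E (24 nt, A=2 T=6 G=8 C=8): length 24 ✓; Tm = 64.9 + 41·(16 − 16.4)/24 = 64.2°C, outside 45.0–58.1°C ✗ — fails.

Primer A and Primer C.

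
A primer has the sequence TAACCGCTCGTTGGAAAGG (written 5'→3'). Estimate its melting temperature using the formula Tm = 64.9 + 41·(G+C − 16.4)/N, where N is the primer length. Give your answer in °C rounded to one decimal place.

Base counts: A=5, T=4, G=6, C=4; G+C = 10, N = 19.
Tm = 64.9 + 41·(10 − 16.4)/19 = 64.9 + -262.40/19 = 51.1°C.

51.1°C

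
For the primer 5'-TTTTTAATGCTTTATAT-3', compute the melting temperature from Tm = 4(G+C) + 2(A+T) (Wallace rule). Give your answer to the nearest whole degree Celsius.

38°C

Base counts: A=4, T=11, G=1, C=1 (length 17).
Tm = 2·(4+11) + 4·(1+1) = 2·15 + 4·2 = 30 + 8 = 38°C.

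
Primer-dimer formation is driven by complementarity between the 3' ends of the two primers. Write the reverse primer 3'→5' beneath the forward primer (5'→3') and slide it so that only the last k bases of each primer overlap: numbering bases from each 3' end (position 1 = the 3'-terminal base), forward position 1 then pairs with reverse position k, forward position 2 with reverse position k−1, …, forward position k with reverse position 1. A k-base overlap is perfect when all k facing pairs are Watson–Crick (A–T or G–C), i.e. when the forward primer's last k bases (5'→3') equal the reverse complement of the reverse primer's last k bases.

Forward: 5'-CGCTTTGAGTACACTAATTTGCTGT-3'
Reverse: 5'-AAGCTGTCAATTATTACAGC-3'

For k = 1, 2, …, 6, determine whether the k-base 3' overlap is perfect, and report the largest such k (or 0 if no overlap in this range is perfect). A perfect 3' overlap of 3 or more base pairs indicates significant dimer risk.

Last 6 bases (5'→3') — forward …TGCTGT, reverse …TACAGC.
Reverse complement of the reverse primer's last 6 bases: GCTGTA; its first k bases are the reverse complement of the reverse primer's last k bases, so a perfect k-base overlap needs the forward primer's last k bases to equal them.
Comparing (forward last k vs required): k=1: T vs G ✗; k=2: GT vs GC ✗; k=3: TGT vs GCT ✗; k=4: CTGT vs GCTG ✗; k=5: GCTGT vs GCTGT ✓; k=6: TGCTGT vs GCTGTA ✗.
Only k = 5 is perfect, so the longest perfect 3' overlap is 5.

Longest perfect overlap: 5 complementary base pairs; significant dimer risk (threshold 3).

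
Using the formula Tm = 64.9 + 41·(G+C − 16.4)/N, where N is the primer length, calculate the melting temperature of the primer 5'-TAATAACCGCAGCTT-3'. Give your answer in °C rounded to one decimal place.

36.5°C

Base counts: A=5, T=4, G=2, C=4; G+C = 6, N = 15.
Tm = 64.9 + 41·(6 − 16.4)/15 = 64.9 + -426.40/15 = 36.5°C.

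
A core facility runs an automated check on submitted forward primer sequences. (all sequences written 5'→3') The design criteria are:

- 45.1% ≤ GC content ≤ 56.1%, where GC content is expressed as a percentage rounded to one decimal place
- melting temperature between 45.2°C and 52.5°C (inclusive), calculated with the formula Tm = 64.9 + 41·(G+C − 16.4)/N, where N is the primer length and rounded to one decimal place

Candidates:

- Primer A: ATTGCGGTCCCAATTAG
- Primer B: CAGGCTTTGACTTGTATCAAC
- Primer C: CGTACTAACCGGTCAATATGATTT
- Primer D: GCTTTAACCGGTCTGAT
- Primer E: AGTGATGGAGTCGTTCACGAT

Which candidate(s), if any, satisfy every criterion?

Primer A (17 nt, A=4 T=5 G=4 C=4): GC 8/17 = 47.1% ✓; Tm = 64.9 + 41·(8 − 16.4)/17 = 44.6°C, outside 45.2–52.5°C ✗ — fails.
Primer B (21 nt, A=5 T=7 G=4 C=5): GC 9/21 = 42.9%, outside 45.1–56.1% ✗; Tm = 64.9 + 41·(9 − 16.4)/21 = 50.5°C ✓ — fails.
Primer C (24 nt, A=7 T=8 G=4 C=5): GC 9/24 = 37.5%, outside 45.1–56.1% ✗; Tm = 64.9 + 41·(9 − 16.4)/24 = 52.3°C ✓ — fails.
Primer D (17 nt, A=3 T=6 G=4 C=4): GC 8/17 = 47.1% ✓; Tm = 64.9 + 41·(8 − 16.4)/17 = 44.6°C, outside 45.2–52.5°C ✗ — fails.
Primer E (21 nt, A=5 T=6 G=7 C=3): GC 10/21 = 47.6% ✓; Tm = 64.9 + 41·(10 − 16.4)/21 = 52.4°C ✓ — passes.

Primer E only.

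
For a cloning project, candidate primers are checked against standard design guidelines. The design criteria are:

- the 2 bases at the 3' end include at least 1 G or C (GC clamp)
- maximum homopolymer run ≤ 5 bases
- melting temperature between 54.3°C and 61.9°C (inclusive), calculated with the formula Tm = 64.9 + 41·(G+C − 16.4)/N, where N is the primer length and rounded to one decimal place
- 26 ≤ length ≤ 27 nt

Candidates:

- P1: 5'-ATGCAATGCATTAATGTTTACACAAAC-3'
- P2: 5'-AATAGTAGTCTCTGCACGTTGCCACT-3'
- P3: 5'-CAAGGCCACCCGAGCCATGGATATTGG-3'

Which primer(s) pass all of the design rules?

P2 only.

P1 (27 nt, A=11 T=8 G=3 C=5): 3' end AC has 1 G/C ✓; longest run = 3 ✓; Tm = 64.9 + 41·(8 − 16.4)/27 = 52.1°C, outside 54.3–61.9°C ✗; length 27 ✓ — fails.
P2 (26 nt, A=6 T=8 G=5 C=7): 3' end CT has 1 G/C ✓; longest run = 2 ✓; Tm = 64.9 + 41·(12 − 16.4)/26 = 58.0°C ✓; length 26 ✓ — passes.
P3 (27 nt, A=7 T=4 G=8 C=8): 3' end GG has 2 G/C ✓; longest run = 3 ✓; Tm = 64.9 + 41·(16 − 16.4)/27 = 64.3°C, outside 54.3–61.9°C ✗; length 27 ✓ — fails.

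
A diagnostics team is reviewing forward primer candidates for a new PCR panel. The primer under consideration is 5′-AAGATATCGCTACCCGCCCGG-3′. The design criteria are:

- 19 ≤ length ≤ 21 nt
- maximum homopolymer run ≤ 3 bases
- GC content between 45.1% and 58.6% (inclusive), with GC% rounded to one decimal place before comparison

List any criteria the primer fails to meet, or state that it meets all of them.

Fails: GC content.

Base counts: A=5, T=3, G=5, C=8 (length 21).
length: length 21 ✓
homopolymer run: longest run = 3 ✓
GC content: GC 13/21 = 61.9%, outside 45.1–58.6% ✗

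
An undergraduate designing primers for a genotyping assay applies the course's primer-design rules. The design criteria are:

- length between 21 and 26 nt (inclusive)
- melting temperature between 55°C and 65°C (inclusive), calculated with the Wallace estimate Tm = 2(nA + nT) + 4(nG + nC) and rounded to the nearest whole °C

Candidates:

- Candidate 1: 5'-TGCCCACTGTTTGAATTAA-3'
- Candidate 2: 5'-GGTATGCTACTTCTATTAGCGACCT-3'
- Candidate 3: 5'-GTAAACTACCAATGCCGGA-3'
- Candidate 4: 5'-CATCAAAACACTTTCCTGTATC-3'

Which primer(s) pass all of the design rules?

Candidate 1 (19 nt, A=5 T=7 G=3 C=4): length 19, outside 21–26 ✗; Tm = 2·12 + 4·7 = 52°C, outside 55–65°C ✗ — fails.
Candidate 2 (25 nt, A=5 T=9 G=5 C=6): length 25 ✓; Tm = 2·14 + 4·11 = 72°C, outside 55–65°C ✗ — fails.
Candidate 3 (19 nt, A=7 T=3 G=4 C=5): length 19, outside 21–26 ✗; Tm = 2·10 + 4·9 = 56°C ✓ — fails.
Candidate 4 (22 nt, A=7 T=7 G=1 C=7): length 22 ✓; Tm = 2·14 + 4·8 = 60°C ✓ — passes.

Candidate 4 only.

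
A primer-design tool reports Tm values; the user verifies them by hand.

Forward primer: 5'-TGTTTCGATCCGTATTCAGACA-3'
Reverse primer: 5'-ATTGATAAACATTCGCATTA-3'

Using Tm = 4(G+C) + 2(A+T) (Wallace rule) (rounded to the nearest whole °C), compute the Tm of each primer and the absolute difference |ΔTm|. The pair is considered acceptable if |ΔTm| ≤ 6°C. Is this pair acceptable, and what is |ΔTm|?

Forward: A=5 T=8 G=4 C=5 → Tm = 2·13 + 4·9 = 62°C.
Reverse: A=8 T=7 G=2 C=3 → Tm = 2·15 + 4·5 = 50°C.
|ΔTm| = |62 − 50| = 12°C, > 6°C.

|ΔTm| = 12°C; the pair is not acceptable.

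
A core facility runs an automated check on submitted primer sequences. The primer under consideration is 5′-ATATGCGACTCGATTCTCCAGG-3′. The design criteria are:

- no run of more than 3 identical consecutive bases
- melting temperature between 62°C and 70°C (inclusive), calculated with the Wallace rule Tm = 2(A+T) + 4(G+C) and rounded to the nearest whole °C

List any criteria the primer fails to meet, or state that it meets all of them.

Meets all criteria.

Base counts: A=5, T=6, G=5, C=6 (length 22).
homopolymer run: longest run = 2 ✓
Tm: Tm = 2·11 + 4·11 = 66°C ✓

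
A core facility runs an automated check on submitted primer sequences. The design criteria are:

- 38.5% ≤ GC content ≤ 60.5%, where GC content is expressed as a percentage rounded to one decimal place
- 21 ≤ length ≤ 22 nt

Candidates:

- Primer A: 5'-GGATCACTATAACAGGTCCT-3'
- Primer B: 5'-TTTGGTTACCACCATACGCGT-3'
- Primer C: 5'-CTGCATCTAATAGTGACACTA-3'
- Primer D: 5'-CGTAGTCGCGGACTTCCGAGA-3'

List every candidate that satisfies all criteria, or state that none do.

Primer A (20 nt, A=6 T=5 G=4 C=5): GC 9/20 = 45.0% ✓; length 20, outside 21–22 ✗ — fails.
Primer B (21 nt, A=4 T=7 G=4 C=6): GC 10/21 = 47.6% ✓; length 21 ✓ — passes.
Primer C (21 nt, A=7 T=6 G=3 C=5): GC 8/21 = 38.1%, outside 38.5–60.5% ✗; length 21 ✓ — fails.
Primer D (21 nt, A=4 T=4 G=7 C=6): GC 13/21 = 61.9%, outside 38.5–60.5% ✗; length 21 ✓ — fails.

Primer B only.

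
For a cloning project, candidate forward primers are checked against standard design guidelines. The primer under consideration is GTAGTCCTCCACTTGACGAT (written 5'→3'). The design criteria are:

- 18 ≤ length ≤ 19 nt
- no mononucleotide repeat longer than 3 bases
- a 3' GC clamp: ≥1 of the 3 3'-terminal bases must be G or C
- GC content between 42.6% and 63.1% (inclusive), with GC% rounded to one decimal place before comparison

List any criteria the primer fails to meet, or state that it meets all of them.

Base counts: A=4, T=6, G=4, C=6 (length 20).
length: length 20, outside 18–19 ✗
homopolymer run: longest run = 2 ✓
GC clamp: 3' end GAT has 1 G/C ✓
GC content: GC 10/20 = 50.0% ✓

Fails: length.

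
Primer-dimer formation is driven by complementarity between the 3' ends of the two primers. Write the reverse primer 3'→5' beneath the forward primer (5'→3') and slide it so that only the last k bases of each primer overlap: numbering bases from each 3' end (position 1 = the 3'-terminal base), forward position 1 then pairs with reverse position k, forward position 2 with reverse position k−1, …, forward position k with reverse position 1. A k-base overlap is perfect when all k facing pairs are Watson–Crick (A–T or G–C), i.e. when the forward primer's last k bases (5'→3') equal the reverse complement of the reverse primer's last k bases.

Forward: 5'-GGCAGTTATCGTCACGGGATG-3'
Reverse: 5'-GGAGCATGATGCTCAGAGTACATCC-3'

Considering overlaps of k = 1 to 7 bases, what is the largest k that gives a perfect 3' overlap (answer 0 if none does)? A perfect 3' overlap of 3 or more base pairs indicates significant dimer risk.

Last 7 bases (5'→3') — forward …CGGGATG, reverse …TACATCC.
Reverse complement of the reverse primer's last 7 bases: GGATGTA; its first k bases are the reverse complement of the reverse primer's last k bases, so a perfect k-base overlap needs the forward primer's last k bases to equal them.
Comparing (forward last k vs required): k=1: G vs G ✓; k=2: TG vs GG ✗; k=3: ATG vs GGA ✗; k=4: GATG vs GGAT ✗; k=5: GGATG vs GGATG ✓; k=6: GGGATG vs GGATGT ✗; k=7: CGGGATG vs GGATGTA ✗.
Perfect overlaps at k = 1, 5; the largest is 5.

Longest perfect overlap: 5 complementary base pairs; significant dimer risk (threshold 3).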